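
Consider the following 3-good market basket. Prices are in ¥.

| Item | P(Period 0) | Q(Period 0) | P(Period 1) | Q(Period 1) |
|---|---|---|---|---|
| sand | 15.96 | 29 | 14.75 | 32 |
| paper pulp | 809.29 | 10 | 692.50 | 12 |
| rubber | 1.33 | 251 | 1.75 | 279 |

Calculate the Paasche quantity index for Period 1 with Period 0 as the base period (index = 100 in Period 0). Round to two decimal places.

118.97

Paasche quantity index uses current-period prices as weights.
ΣP(Period 1)·Q(Period 1) = 14.75×32 + 692.50×12 + 1.75×279 = 472 + 8310 + 488.25 = 9270.25
ΣP(Period 1)·Q(Period 0) = 14.75×29 + 692.50×10 + 1.75×251 = 427.75 + 6925 + 439.25 = 7792
Index = 9270.25 / 7792 × 100 = 118.9714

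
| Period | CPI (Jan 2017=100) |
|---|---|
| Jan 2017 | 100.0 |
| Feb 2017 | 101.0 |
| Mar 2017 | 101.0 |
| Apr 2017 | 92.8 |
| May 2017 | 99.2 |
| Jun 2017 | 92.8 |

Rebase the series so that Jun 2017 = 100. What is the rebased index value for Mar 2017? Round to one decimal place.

Rebased(Mar 2017) = 101.0 / 92.8 × 100 = 108.8362

108.8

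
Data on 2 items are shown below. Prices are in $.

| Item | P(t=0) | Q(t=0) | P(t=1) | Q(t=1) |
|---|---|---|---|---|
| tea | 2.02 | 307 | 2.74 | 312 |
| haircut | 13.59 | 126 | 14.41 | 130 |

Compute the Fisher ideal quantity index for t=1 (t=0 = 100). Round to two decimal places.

Laspeyres component (base-period weights):
ΣP(t=0)Q(t=1) = 2.02×312 + 13.59×130 = 630.24 + 1766.7 = 2396.94
ΣP(t=0)Q(t=0) = 2.02×307 + 13.59×126 = 620.14 + 1712.34 = 2332.48
L = 2396.94 / 2332.48 × 100 = 102.7636
Paasche component (current-period weights):
ΣP(t=1)Q(t=1) = 2.74×312 + 14.41×130 = 854.88 + 1873.3 = 2728.18
ΣP(t=1)Q(t=0) = 2.74×307 + 14.41×126 = 841.18 + 1815.66 = 2656.84
P = 2728.18 / 2656.84 × 100 = 102.6851
Fisher = √(L × P) = √(102.7636 × 102.6851) = 102.7244

102.72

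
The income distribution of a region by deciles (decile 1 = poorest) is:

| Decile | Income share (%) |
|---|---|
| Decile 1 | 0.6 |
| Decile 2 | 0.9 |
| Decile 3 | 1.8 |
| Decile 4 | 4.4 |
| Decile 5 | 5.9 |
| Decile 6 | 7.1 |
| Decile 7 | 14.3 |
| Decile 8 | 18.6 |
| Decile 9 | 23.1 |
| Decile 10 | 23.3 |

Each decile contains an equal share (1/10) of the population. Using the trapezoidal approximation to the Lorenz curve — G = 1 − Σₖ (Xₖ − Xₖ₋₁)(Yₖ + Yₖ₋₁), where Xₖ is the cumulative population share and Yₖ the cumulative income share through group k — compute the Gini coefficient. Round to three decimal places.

0.475

Cumulative income shares Yₖ: 0.0060, 0.0150, 0.0330, 0.0770, 0.1360, 0.2070, 0.3500, 0.5360, 0.7670, 1.0000
Σ (Xₖ−Xₖ₋₁)(Yₖ+Yₖ₋₁) = (1/10)(0.0060+0.0000) + (1/10)(0.0150+0.0060) + (1/10)(0.0330+0.0150) + (1/10)(0.0770+0.0330) + (1/10)(0.1360+0.0770) + (1/10)(0.2070+0.1360) + (1/10)(0.3500+0.2070) + (1/10)(0.5360+0.3500) + (1/10)(0.7670+0.5360) + (1/10)(1.0000+0.7670)
  = 0.0006 + 0.0021 + 0.0048 + 0.0110 + 0.0213 + 0.0343 + 0.0557 + 0.0886 + 0.1303 + 0.1767 = 0.5254
G = 1 − 0.5254 = 0.4746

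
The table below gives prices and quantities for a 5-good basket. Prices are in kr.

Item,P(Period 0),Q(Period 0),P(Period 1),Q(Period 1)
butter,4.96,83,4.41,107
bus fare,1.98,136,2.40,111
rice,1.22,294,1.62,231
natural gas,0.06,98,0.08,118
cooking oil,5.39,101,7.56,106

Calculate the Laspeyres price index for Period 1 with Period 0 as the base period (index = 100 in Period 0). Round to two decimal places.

122.03

Laspeyres price index uses base-period quantities as weights.
ΣP(Period 1)·Q(Period 0) = 4.41×83 + 2.40×136 + 1.62×294 + 0.08×98 + 7.56×101 = 366.03 + 326.4 + 476.28 + 7.84 + 763.56 = 1940.11
ΣP(Period 0)·Q(Period 0) = 4.96×83 + 1.98×136 + 1.22×294 + 0.06×98 + 5.39×101 = 411.68 + 269.28 + 358.68 + 5.88 + 544.39 = 1589.91
Index = 1940.11 / 1589.91 × 100 = 122.0264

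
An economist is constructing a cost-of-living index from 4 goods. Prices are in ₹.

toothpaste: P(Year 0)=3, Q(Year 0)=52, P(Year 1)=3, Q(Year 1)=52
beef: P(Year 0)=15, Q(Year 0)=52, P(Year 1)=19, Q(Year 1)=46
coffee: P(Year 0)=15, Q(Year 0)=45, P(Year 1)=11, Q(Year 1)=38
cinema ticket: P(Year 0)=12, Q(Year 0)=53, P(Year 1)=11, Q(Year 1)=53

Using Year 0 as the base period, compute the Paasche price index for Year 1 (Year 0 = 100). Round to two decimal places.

Paasche price index uses current-period quantities as weights.
ΣP(Year 1)·Q(Year 1) = 3×52 + 19×46 + 11×38 + 11×53 = 156 + 874 + 418 + 583 = 2031
ΣP(Year 0)·Q(Year 1) = 3×52 + 15×46 + 15×38 + 12×53 = 156 + 690 + 570 + 636 = 2052
Index = 2031 / 2052 × 100 = 98.9766

98.98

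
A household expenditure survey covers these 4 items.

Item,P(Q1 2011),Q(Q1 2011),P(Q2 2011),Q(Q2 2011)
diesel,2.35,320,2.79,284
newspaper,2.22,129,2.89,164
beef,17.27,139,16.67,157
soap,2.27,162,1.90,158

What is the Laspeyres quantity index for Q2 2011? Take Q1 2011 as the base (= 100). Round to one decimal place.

107.7

Laspeyres quantity index uses base-period prices as weights.
ΣP(Q1 2011)·Q(Q2 2011) = 2.35×284 + 2.22×164 + 17.27×157 + 2.27×158 = 667.4 + 364.08 + 2711.39 + 358.66 = 4101.53
ΣP(Q1 2011)·Q(Q1 2011) = 2.35×320 + 2.22×129 + 17.27×139 + 2.27×162 = 752 + 286.38 + 2400.53 + 367.74 = 3806.65
Index = 4101.53 / 3806.65 × 100 = 107.7464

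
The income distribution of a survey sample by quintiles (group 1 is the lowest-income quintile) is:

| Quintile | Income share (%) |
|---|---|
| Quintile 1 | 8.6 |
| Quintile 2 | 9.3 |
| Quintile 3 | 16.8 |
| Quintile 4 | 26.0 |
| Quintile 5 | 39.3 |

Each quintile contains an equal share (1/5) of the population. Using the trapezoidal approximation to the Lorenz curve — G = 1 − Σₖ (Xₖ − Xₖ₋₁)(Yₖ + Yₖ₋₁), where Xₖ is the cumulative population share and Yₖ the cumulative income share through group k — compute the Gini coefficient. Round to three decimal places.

Cumulative income shares Yₖ: 0.0860, 0.1790, 0.3470, 0.6070, 1.0000
Σ (Xₖ−Xₖ₋₁)(Yₖ+Yₖ₋₁) = (1/5)(0.0860+0.0000) + (1/5)(0.1790+0.0860) + (1/5)(0.3470+0.1790) + (1/5)(0.6070+0.3470) + (1/5)(1.0000+0.6070)
  = 0.0172 + 0.0530 + 0.1052 + 0.1908 + 0.3214 = 0.6876
G = 1 − 0.6876 = 0.3124

0.312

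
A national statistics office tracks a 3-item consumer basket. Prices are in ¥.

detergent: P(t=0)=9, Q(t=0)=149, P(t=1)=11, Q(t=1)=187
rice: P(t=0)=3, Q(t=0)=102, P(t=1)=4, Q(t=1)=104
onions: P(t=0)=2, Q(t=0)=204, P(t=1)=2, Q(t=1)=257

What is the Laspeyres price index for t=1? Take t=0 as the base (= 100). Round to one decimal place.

Laspeyres price index uses base-period quantities as weights.
ΣP(t=1)·Q(t=0) = 11×149 + 4×102 + 2×204 = 1639 + 408 + 408 = 2455
ΣP(t=0)·Q(t=0) = 9×149 + 3×102 + 2×204 = 1341 + 306 + 408 = 2055
Index = 2455 / 2055 × 100 = 119.4647

119.5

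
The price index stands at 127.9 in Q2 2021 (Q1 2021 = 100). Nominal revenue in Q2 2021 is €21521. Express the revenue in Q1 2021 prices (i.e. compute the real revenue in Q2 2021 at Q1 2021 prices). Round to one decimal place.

16826.4

Real = Nominal ÷ (Index/100) = 21521 ÷ (127.9/100)
     = 21521 ÷ 1.279 = 16826.4269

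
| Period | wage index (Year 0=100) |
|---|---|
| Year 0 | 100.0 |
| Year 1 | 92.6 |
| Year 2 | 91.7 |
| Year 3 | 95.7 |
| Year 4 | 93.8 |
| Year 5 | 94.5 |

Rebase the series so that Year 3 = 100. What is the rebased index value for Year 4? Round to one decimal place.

Rebased(Year 4) = 93.8 / 95.7 × 100 = 98.0146

98.0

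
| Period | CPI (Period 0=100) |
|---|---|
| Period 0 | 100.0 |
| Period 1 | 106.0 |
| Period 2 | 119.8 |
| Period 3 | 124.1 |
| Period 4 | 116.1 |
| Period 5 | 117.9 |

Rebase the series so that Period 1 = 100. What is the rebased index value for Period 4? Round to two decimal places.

Rebased(Period 4) = 116.1 / 106.0 × 100 = 109.5283

109.53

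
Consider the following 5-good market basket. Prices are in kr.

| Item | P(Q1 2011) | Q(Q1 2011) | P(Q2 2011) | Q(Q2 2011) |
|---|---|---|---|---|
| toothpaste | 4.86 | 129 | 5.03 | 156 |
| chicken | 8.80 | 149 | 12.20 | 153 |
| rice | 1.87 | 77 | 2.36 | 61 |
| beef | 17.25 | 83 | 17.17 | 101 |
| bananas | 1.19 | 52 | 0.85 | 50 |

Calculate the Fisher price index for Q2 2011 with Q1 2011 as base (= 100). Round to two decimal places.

114.43

Laspeyres component (base-period weights):
ΣP(Q2 2011)Q(Q1 2011) = 5.03×129 + 12.20×149 + 2.36×77 + 17.17×83 + 0.85×52 = 648.87 + 1817.8 + 181.72 + 1425.11 + 44.2 = 4117.7
ΣP(Q1 2011)Q(Q1 2011) = 4.86×129 + 8.80×149 + 1.87×77 + 17.25×83 + 1.19×52 = 626.94 + 1311.2 + 143.99 + 1431.75 + 61.88 = 3575.76
L = 4117.7 / 3575.76 × 100 = 115.1559
Paasche component (current-period weights):
ΣP(Q2 2011)Q(Q2 2011) = 5.03×156 + 12.20×153 + 2.36×61 + 17.17×101 + 0.85×50 = 784.68 + 1866.6 + 143.96 + 1734.17 + 42.5 = 4571.91
ΣP(Q1 2011)Q(Q2 2011) = 4.86×156 + 8.80×153 + 1.87×61 + 17.25×101 + 1.19×50 = 758.16 + 1346.4 + 114.07 + 1742.25 + 59.5 = 4020.38
P = 4571.91 / 4020.38 × 100 = 113.7184
Fisher = √(L × P) = √(115.1559 × 113.7184) = 114.4349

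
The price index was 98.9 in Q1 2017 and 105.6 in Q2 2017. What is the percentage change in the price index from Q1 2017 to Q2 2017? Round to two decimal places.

Change = (105.6 − 98.9) / 98.9 × 100
       = 6.7 / 98.9 × 100 = 6.7745%

6.77%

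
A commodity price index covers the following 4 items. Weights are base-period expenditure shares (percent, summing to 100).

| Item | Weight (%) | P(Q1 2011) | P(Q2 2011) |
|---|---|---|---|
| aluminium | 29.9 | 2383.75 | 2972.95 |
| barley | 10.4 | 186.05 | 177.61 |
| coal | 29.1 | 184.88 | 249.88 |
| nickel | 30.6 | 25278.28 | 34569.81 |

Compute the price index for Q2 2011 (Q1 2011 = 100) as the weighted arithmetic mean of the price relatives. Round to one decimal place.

128.4

aluminium: 29.9 × (2972.95/2383.75) = 29.9 × 1.247174 = 37.2905
barley: 10.4 × (177.61/186.05) = 10.4 × 0.954636 = 9.9282
coal: 29.1 × (249.88/184.88) = 29.1 × 1.351579 = 39.3310
nickel: 30.6 × (34569.81/25278.28) = 30.6 × 1.367570 = 41.8476
Index = Σ wᵢ·(p₁ᵢ/p₀ᵢ) = 37.2905 + 9.9282 + 39.3310 + 41.8476 = 128.3973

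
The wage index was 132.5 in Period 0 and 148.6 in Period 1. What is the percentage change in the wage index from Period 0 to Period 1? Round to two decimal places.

Change = (148.6 − 132.5) / 132.5 × 100
       = 16.1 / 132.5 × 100 = 12.1509%

12.15%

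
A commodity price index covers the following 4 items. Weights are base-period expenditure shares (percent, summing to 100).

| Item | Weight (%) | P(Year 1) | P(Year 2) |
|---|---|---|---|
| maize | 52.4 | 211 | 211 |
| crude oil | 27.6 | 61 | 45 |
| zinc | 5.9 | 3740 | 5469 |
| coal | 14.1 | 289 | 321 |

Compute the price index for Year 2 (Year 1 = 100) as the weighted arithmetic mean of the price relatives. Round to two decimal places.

97.05

maize: 52.4 × (211/211) = 52.4 × 1.000000 = 52.4000
crude oil: 27.6 × (45/61) = 27.6 × 0.737705 = 20.3607
zinc: 5.9 × (5469/3740) = 5.9 × 1.462299 = 8.6276
coal: 14.1 × (321/289) = 14.1 × 1.110727 = 15.6612
Index = Σ wᵢ·(p₁ᵢ/p₀ᵢ) = 52.4000 + 20.3607 + 8.6276 + 15.6612 = 97.0495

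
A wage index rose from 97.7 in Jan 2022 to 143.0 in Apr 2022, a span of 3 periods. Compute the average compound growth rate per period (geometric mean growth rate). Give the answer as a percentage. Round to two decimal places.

13.54%

Growth factor = (143.0/97.7)^(1/3) = (1.463664)^(1/3) = 1.135395
Growth rate = 1.135395 − 1 = 0.135395 = 13.5395%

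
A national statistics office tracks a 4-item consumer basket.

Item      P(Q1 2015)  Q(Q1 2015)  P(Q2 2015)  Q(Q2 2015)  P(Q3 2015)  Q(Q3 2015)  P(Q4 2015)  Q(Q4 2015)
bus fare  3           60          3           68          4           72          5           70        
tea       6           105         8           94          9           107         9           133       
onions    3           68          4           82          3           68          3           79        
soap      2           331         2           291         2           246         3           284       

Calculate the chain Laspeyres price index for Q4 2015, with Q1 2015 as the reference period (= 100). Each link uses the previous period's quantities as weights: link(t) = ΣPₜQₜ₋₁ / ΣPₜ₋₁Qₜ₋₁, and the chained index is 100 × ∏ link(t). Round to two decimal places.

141.44

Link Q1 2015→Q2 2015:
ΣP(Q2 2015)Q(Q1 2015) = 3×60 + 8×105 + 4×68 + 2×331 = 180 + 840 + 272 + 662 = 1954
ΣP(Q1 2015)Q(Q1 2015) = 3×60 + 6×105 + 3×68 + 2×331 = 180 + 630 + 204 + 662 = 1676
link = 1954/1676 = 1.165871
Link Q2 2015→Q3 2015:
ΣP(Q3 2015)Q(Q2 2015) = 4×68 + 9×94 + 3×82 + 2×291 = 272 + 846 + 246 + 582 = 1946
ΣP(Q2 2015)Q(Q2 2015) = 3×68 + 8×94 + 4×82 + 2×291 = 204 + 752 + 328 + 582 = 1866
link = 1946/1866 = 1.042872
Link Q3 2015→Q4 2015:
ΣP(Q4 2015)Q(Q3 2015) = 5×72 + 9×107 + 3×68 + 3×246 = 360 + 963 + 204 + 738 = 2265
ΣP(Q3 2015)Q(Q3 2015) = 4×72 + 9×107 + 3×68 + 2×246 = 288 + 963 + 204 + 492 = 1947
link = 2265/1947 = 1.163328
Chained index = 100 × 1.165871 × 1.042872 × 1.163328 = 141.4438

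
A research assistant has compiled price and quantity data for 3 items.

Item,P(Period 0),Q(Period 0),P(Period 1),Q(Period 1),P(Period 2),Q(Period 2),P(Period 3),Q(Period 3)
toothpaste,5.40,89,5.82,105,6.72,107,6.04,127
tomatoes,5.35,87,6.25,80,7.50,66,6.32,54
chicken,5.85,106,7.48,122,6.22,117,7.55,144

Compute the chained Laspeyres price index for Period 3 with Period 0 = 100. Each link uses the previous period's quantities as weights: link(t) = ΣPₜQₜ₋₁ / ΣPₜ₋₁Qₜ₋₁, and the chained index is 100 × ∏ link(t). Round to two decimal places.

Link Period 0→Period 1:
ΣP(Period 1)Q(Period 0) = 5.82×89 + 6.25×87 + 7.48×106 = 517.98 + 543.75 + 792.88 = 1854.61
ΣP(Period 0)Q(Period 0) = 5.40×89 + 5.35×87 + 5.85×106 = 480.6 + 465.45 + 620.1 = 1566.15
link = 1854.61/1566.15 = 1.184184
Link Period 1→Period 2:
ΣP(Period 2)Q(Period 1) = 6.72×105 + 7.50×80 + 6.22×122 = 705.6 + 600 + 758.84 = 2064.44
ΣP(Period 1)Q(Period 1) = 5.82×105 + 6.25×80 + 7.48×122 = 611.1 + 500 + 912.56 = 2023.66
link = 2064.44/2023.66 = 1.020152
Link Period 2→Period 3:
ΣP(Period 3)Q(Period 2) = 6.04×107 + 6.32×66 + 7.55×117 = 646.28 + 417.12 + 883.35 = 1946.75
ΣP(Period 2)Q(Period 2) = 6.72×107 + 7.50×66 + 6.22×117 = 719.04 + 495 + 727.74 = 1941.78
link = 1946.75/1941.78 = 1.002560
Chained index = 100 × 1.184184 × 1.020152 × 1.002560 = 121.1139

121.11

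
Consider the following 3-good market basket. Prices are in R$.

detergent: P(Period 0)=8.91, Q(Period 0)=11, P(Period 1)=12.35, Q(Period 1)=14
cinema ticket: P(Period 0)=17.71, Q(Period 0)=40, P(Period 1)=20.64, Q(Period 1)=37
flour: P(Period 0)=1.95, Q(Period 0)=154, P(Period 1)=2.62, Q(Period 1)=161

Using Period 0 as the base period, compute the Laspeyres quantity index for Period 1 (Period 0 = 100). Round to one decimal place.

Laspeyres quantity index uses base-period prices as weights.
ΣP(Period 0)·Q(Period 1) = 8.91×14 + 17.71×37 + 1.95×161 = 124.74 + 655.27 + 313.95 = 1093.96
ΣP(Period 0)·Q(Period 0) = 8.91×11 + 17.71×40 + 1.95×154 = 98.01 + 708.4 + 300.3 = 1106.71
Index = 1093.96 / 1106.71 × 100 = 98.8479

98.8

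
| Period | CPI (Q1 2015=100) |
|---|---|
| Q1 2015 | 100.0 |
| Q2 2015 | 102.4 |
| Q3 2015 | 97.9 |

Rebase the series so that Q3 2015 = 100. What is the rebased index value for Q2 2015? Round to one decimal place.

104.6

Rebased(Q2 2015) = 102.4 / 97.9 × 100 = 104.5965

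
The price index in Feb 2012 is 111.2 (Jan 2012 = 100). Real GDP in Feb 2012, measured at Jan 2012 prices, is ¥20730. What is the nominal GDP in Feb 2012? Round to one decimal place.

Nominal = Real × (Index/100) = 20730 × (111.2/100)
        = 20730 × 1.112 = 23051.7600

23051.8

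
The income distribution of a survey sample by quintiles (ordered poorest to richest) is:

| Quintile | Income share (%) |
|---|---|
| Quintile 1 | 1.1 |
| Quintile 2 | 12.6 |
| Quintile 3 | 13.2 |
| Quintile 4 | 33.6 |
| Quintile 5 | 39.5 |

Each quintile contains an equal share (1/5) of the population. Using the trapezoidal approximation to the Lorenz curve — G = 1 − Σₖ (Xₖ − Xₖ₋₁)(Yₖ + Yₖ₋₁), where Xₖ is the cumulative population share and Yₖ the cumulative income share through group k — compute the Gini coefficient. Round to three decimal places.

0.391

Cumulative income shares Yₖ: 0.0110, 0.1370, 0.2690, 0.6050, 1.0000
Σ (Xₖ−Xₖ₋₁)(Yₖ+Yₖ₋₁) = (1/5)(0.0110+0.0000) + (1/5)(0.1370+0.0110) + (1/5)(0.2690+0.1370) + (1/5)(0.6050+0.2690) + (1/5)(1.0000+0.6050)
  = 0.0022 + 0.0296 + 0.0812 + 0.1748 + 0.3210 = 0.6088
G = 1 − 0.6088 = 0.3912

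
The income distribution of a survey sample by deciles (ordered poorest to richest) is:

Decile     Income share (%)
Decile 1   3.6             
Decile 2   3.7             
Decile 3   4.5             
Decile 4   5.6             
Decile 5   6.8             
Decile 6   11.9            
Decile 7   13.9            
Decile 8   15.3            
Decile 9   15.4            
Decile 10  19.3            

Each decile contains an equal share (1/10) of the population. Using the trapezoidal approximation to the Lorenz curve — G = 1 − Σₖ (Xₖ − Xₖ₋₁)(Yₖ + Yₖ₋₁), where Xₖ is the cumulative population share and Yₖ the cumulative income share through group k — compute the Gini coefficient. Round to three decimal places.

Cumulative income shares Yₖ: 0.0360, 0.0730, 0.1180, 0.1740, 0.2420, 0.3610, 0.5000, 0.6530, 0.8070, 1.0000
Σ (Xₖ−Xₖ₋₁)(Yₖ+Yₖ₋₁) = (1/10)(0.0360+0.0000) + (1/10)(0.0730+0.0360) + (1/10)(0.1180+0.0730) + (1/10)(0.1740+0.1180) + (1/10)(0.2420+0.1740) + (1/10)(0.3610+0.2420) + (1/10)(0.5000+0.3610) + (1/10)(0.6530+0.5000) + (1/10)(0.8070+0.6530) + (1/10)(1.0000+0.8070)
  = 0.0036 + 0.0109 + 0.0191 + 0.0292 + 0.0416 + 0.0603 + 0.0861 + 0.1153 + 0.1460 + 0.1807 = 0.6928
G = 1 − 0.6928 = 0.3072

0.307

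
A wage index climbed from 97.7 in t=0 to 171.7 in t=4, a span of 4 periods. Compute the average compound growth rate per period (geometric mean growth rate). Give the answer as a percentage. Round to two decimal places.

Growth factor = (171.7/97.7)^(1/4) = (1.757421)^(1/4) = 1.151381
Growth rate = 1.151381 − 1 = 0.151381 = 15.1381%

15.14%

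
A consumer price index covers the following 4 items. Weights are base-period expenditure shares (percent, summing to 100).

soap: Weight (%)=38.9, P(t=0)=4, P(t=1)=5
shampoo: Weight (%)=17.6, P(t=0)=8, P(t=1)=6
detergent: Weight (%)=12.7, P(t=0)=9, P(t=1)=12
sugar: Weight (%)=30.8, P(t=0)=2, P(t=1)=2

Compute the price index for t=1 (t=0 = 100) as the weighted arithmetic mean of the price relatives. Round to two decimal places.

soap: 38.9 × (5/4) = 38.9 × 1.250000 = 48.6250
shampoo: 17.6 × (6/8) = 17.6 × 0.750000 = 13.2000
detergent: 12.7 × (12/9) = 12.7 × 1.333333 = 16.9333
sugar: 30.8 × (2/2) = 30.8 × 1.000000 = 30.8000
Index = Σ wᵢ·(p₁ᵢ/p₀ᵢ) = 48.6250 + 13.2000 + 16.9333 + 30.8000 = 109.5583

109.56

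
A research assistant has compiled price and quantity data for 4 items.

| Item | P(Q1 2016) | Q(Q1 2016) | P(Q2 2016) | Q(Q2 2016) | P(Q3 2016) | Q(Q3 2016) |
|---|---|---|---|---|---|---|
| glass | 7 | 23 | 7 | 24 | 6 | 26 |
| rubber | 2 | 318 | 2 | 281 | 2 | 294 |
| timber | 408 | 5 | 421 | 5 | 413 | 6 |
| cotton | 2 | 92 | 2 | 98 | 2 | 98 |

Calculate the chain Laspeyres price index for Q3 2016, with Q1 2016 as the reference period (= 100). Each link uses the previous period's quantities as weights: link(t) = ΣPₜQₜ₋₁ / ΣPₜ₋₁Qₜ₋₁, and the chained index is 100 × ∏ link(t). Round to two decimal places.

Link Q1 2016→Q2 2016:
ΣP(Q2 2016)Q(Q1 2016) = 7×23 + 2×318 + 421×5 + 2×92 = 161 + 636 + 2105 + 184 = 3086
ΣP(Q1 2016)Q(Q1 2016) = 7×23 + 2×318 + 408×5 + 2×92 = 161 + 636 + 2040 + 184 = 3021
link = 3086/3021 = 1.021516
Link Q2 2016→Q3 2016:
ΣP(Q3 2016)Q(Q2 2016) = 6×24 + 2×281 + 413×5 + 2×98 = 144 + 562 + 2065 + 196 = 2967
ΣP(Q2 2016)Q(Q2 2016) = 7×24 + 2×281 + 421×5 + 2×98 = 168 + 562 + 2105 + 196 = 3031
link = 2967/3031 = 0.978885
Chained index = 100 × 1.021516 × 0.978885 = 99.9947

99.99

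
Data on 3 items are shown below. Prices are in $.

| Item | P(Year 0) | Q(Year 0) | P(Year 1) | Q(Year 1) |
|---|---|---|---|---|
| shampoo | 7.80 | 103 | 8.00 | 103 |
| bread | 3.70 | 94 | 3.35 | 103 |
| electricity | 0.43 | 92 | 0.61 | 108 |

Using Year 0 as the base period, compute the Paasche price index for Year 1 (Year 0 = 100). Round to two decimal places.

Paasche price index uses current-period quantities as weights.
ΣP(Year 1)·Q(Year 1) = 8.00×103 + 3.35×103 + 0.61×108 = 824 + 345.05 + 65.88 = 1234.93
ΣP(Year 0)·Q(Year 1) = 7.80×103 + 3.70×103 + 0.43×108 = 803.4 + 381.1 + 46.44 = 1230.94
Index = 1234.93 / 1230.94 × 100 = 100.3241

100.32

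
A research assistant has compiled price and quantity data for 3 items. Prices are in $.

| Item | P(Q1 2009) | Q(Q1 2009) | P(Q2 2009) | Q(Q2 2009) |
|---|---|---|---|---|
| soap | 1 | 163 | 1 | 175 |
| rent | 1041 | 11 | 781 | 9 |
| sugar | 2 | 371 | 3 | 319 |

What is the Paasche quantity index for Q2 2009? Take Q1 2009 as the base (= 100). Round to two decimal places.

82.71

Paasche quantity index uses current-period prices as weights.
ΣP(Q2 2009)·Q(Q2 2009) = 1×175 + 781×9 + 3×319 = 175 + 7029 + 957 = 8161
ΣP(Q2 2009)·Q(Q1 2009) = 1×163 + 781×11 + 3×371 = 163 + 8591 + 1113 = 9867
Index = 8161 / 9867 × 100 = 82.7100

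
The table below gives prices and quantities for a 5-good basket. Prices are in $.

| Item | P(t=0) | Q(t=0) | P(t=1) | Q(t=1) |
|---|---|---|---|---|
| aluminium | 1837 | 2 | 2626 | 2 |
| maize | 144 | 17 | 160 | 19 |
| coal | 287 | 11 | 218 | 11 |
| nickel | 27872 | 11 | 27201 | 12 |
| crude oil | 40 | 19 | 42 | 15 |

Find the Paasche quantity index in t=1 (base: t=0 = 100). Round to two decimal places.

Paasche quantity index uses current-period prices as weights.
ΣP(t=1)·Q(t=1) = 2626×2 + 160×19 + 218×11 + 27201×12 + 42×15 = 5252 + 3040 + 2398 + 326412 + 630 = 337732
ΣP(t=1)·Q(t=0) = 2626×2 + 160×17 + 218×11 + 27201×11 + 42×19 = 5252 + 2720 + 2398 + 299211 + 798 = 310379
Index = 337732 / 310379 × 100 = 108.8128

108.81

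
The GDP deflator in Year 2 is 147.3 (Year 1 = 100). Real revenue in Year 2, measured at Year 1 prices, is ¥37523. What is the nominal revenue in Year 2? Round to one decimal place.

55271.4

Nominal = Real × (Index/100) = 37523 × (147.3/100)
        = 37523 × 1.473 = 55271.3790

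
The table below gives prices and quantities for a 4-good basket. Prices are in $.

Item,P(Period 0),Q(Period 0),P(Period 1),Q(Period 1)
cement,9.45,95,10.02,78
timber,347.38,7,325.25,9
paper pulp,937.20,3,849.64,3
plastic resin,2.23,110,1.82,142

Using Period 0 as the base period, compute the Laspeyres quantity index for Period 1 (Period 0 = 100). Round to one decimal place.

Laspeyres quantity index uses base-period prices as weights.
ΣP(Period 0)·Q(Period 1) = 9.45×78 + 347.38×9 + 937.20×3 + 2.23×142 = 737.1 + 3126.42 + 2811.6 + 316.66 = 6991.78
ΣP(Period 0)·Q(Period 0) = 9.45×95 + 347.38×7 + 937.20×3 + 2.23×110 = 897.75 + 2431.66 + 2811.6 + 245.3 = 6386.31
Index = 6991.78 / 6386.31 × 100 = 109.4807

109.5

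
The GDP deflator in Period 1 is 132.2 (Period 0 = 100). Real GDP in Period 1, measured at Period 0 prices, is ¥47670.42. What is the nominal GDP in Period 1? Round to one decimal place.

63020.3

Nominal = Real × (Index/100) = 47670.42 × (132.2/100)
        = 47670.42 × 1.322 = 63020.2952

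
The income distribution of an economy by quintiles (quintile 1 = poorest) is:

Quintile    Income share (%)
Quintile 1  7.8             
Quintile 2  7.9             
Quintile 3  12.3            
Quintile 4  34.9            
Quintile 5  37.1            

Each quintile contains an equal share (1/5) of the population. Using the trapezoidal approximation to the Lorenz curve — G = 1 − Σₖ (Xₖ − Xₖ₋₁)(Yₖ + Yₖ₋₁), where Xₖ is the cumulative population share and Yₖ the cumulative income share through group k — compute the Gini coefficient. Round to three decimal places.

Cumulative income shares Yₖ: 0.0780, 0.1570, 0.2800, 0.6290, 1.0000
Σ (Xₖ−Xₖ₋₁)(Yₖ+Yₖ₋₁) = (1/5)(0.0780+0.0000) + (1/5)(0.1570+0.0780) + (1/5)(0.2800+0.1570) + (1/5)(0.6290+0.2800) + (1/5)(1.0000+0.6290)
  = 0.0156 + 0.0470 + 0.0874 + 0.1818 + 0.3258 = 0.6576
G = 1 − 0.6576 = 0.3424

0.342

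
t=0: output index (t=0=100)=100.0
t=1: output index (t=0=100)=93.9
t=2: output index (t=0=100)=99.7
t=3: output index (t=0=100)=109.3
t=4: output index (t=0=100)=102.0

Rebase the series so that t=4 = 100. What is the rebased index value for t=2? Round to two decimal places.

97.75

Rebased(t=2) = 99.7 / 102.0 × 100 = 97.7451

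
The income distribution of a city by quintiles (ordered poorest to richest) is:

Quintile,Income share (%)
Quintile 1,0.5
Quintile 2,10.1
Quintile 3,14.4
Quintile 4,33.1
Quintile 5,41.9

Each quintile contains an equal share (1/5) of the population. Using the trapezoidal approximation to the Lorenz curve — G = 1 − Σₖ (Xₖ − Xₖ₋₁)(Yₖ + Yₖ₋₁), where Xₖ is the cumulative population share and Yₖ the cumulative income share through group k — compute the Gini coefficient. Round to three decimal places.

Cumulative income shares Yₖ: 0.0050, 0.1060, 0.2500, 0.5810, 1.0000
Σ (Xₖ−Xₖ₋₁)(Yₖ+Yₖ₋₁) = (1/5)(0.0050+0.0000) + (1/5)(0.1060+0.0050) + (1/5)(0.2500+0.1060) + (1/5)(0.5810+0.2500) + (1/5)(1.0000+0.5810)
  = 0.0010 + 0.0222 + 0.0712 + 0.1662 + 0.3162 = 0.5768
G = 1 − 0.5768 = 0.4232

0.423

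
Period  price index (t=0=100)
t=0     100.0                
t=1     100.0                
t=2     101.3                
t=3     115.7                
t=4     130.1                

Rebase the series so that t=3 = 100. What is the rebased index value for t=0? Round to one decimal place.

86.4

Rebased(t=0) = 100.0 / 115.7 × 100 = 86.4304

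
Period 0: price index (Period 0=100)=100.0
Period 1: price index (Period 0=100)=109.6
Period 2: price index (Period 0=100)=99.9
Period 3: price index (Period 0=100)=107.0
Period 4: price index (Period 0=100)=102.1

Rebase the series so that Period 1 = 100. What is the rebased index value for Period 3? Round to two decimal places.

97.63

Rebased(Period 3) = 107.0 / 109.6 × 100 = 97.6277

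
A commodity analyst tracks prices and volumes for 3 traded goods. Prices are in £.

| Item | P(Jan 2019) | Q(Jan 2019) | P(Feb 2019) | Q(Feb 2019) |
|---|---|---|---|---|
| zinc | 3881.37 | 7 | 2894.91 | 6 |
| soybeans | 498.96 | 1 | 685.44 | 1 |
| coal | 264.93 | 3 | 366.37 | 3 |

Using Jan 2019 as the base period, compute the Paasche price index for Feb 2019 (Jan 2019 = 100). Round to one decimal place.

77.9

Paasche price index uses current-period quantities as weights.
ΣP(Feb 2019)·Q(Feb 2019) = 2894.91×6 + 685.44×1 + 366.37×3 = 17369.46 + 685.44 + 1099.11 = 19154.01
ΣP(Jan 2019)·Q(Feb 2019) = 3881.37×6 + 498.96×1 + 264.93×3 = 23288.22 + 498.96 + 794.79 = 24581.97
Index = 19154.01 / 24581.97 × 100 = 77.9189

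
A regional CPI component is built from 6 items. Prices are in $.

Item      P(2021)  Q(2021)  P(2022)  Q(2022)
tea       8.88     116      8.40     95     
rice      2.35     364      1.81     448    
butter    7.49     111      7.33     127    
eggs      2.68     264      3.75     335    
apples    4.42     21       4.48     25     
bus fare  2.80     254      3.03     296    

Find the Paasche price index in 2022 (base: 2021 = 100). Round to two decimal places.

Paasche price index uses current-period quantities as weights.
ΣP(2022)·Q(2022) = 8.40×95 + 1.81×448 + 7.33×127 + 3.75×335 + 4.48×25 + 3.03×296 = 798 + 810.88 + 930.91 + 1256.25 + 112 + 896.88 = 4804.92
ΣP(2021)·Q(2022) = 8.88×95 + 2.35×448 + 7.49×127 + 2.68×335 + 4.42×25 + 2.80×296 = 843.6 + 1052.8 + 951.23 + 897.8 + 110.5 + 828.8 = 4684.73
Index = 4804.92 / 4684.73 × 100 = 102.5656

102.57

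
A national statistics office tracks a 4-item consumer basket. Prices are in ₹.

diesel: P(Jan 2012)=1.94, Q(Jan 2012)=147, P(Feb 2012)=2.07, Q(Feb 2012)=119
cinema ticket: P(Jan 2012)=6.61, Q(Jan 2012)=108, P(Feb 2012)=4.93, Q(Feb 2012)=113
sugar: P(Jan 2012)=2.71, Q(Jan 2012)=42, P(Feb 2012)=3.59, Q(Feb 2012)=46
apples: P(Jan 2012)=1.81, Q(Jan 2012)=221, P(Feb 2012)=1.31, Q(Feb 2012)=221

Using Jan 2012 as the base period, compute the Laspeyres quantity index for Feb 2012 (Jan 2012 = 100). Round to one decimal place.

Laspeyres quantity index uses base-period prices as weights.
ΣP(Jan 2012)·Q(Feb 2012) = 1.94×119 + 6.61×113 + 2.71×46 + 1.81×221 = 230.86 + 746.93 + 124.66 + 400.01 = 1502.46
ΣP(Jan 2012)·Q(Jan 2012) = 1.94×147 + 6.61×108 + 2.71×42 + 1.81×221 = 285.18 + 713.88 + 113.82 + 400.01 = 1512.89
Index = 1502.46 / 1512.89 × 100 = 99.3106

99.3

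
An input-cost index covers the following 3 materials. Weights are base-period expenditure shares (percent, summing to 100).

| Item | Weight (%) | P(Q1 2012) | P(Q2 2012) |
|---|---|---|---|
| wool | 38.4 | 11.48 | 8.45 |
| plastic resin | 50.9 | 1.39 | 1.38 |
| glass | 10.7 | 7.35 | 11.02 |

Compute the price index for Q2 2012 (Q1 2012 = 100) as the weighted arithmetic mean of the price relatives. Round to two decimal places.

wool: 38.4 × (8.45/11.48) = 38.4 × 0.736063 = 28.2648
plastic resin: 50.9 × (1.38/1.39) = 50.9 × 0.992806 = 50.5338
glass: 10.7 × (11.02/7.35) = 10.7 × 1.499320 = 16.0427
Index = Σ wᵢ·(p₁ᵢ/p₀ᵢ) = 28.2648 + 50.5338 + 16.0427 = 94.8413

94.84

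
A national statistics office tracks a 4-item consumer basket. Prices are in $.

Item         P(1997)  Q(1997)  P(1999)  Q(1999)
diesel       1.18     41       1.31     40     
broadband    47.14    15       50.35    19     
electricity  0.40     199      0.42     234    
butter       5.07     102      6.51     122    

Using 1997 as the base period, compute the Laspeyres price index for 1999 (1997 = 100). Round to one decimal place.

115.1

Laspeyres price index uses base-period quantities as weights.
ΣP(1999)·Q(1997) = 1.31×41 + 50.35×15 + 0.42×199 + 6.51×102 = 53.71 + 755.25 + 83.58 + 664.02 = 1556.56
ΣP(1997)·Q(1997) = 1.18×41 + 47.14×15 + 0.40×199 + 5.07×102 = 48.38 + 707.1 + 79.6 + 517.14 = 1352.22
Index = 1556.56 / 1352.22 × 100 = 115.1114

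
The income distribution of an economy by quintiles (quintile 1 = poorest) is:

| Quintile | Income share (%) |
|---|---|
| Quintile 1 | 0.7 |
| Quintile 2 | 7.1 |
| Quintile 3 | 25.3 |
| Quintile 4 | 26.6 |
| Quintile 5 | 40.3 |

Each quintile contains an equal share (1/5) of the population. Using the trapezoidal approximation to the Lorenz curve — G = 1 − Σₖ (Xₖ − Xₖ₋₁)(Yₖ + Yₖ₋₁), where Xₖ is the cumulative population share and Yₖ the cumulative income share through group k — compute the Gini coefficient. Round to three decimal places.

Cumulative income shares Yₖ: 0.0070, 0.0780, 0.3310, 0.5970, 1.0000
Σ (Xₖ−Xₖ₋₁)(Yₖ+Yₖ₋₁) = (1/5)(0.0070+0.0000) + (1/5)(0.0780+0.0070) + (1/5)(0.3310+0.0780) + (1/5)(0.5970+0.3310) + (1/5)(1.0000+0.5970)
  = 0.0014 + 0.0170 + 0.0818 + 0.1856 + 0.3194 = 0.6052
G = 1 − 0.6052 = 0.3948

0.395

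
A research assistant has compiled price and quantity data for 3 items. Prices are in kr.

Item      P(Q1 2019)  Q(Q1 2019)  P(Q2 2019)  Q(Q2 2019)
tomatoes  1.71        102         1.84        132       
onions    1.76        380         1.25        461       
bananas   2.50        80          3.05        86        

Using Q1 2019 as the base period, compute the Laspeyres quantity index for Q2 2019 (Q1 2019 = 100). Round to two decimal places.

120.02

Laspeyres quantity index uses base-period prices as weights.
ΣP(Q1 2019)·Q(Q2 2019) = 1.71×132 + 1.76×461 + 2.50×86 = 225.72 + 811.36 + 215 = 1252.08
ΣP(Q1 2019)·Q(Q1 2019) = 1.71×102 + 1.76×380 + 2.50×80 = 174.42 + 668.8 + 200 = 1043.22
Index = 1252.08 / 1043.22 × 100 = 120.0207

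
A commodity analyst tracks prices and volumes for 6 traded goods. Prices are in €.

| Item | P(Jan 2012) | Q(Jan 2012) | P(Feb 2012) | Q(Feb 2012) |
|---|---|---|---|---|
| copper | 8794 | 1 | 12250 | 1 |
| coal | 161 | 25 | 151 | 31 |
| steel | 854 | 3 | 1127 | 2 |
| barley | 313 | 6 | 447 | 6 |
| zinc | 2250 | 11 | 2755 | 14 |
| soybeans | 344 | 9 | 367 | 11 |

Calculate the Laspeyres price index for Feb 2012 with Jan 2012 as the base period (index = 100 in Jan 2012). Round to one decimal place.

123.5

Laspeyres price index uses base-period quantities as weights.
ΣP(Feb 2012)·Q(Jan 2012) = 12250×1 + 151×25 + 1127×3 + 447×6 + 2755×11 + 367×9 = 12250 + 3775 + 3381 + 2682 + 30305 + 3303 = 55696
ΣP(Jan 2012)·Q(Jan 2012) = 8794×1 + 161×25 + 854×3 + 313×6 + 2250×11 + 344×9 = 8794 + 4025 + 2562 + 1878 + 24750 + 3096 = 45105
Index = 55696 / 45105 × 100 = 123.4808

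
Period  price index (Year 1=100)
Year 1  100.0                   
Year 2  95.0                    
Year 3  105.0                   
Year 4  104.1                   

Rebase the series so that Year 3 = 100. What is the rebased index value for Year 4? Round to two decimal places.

Rebased(Year 4) = 104.1 / 105.0 × 100 = 99.1429

99.14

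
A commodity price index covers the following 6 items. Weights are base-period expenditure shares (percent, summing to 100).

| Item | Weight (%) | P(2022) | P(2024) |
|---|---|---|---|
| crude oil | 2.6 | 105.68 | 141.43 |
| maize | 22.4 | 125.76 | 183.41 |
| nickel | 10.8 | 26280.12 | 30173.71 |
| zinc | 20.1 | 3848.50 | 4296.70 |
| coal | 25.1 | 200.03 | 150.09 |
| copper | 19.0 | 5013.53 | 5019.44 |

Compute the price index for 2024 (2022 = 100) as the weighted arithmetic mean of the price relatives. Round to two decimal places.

crude oil: 2.6 × (141.43/105.68) = 2.6 × 1.338285 = 3.4795
maize: 22.4 × (183.41/125.76) = 22.4 × 1.458413 = 32.6684
nickel: 10.8 × (30173.71/26280.12) = 10.8 × 1.148157 = 12.4001
zinc: 20.1 × (4296.70/3848.50) = 20.1 × 1.116461 = 22.4409
coal: 25.1 × (150.09/200.03) = 25.1 × 0.750337 = 18.8335
copper: 19.0 × (5019.44/5013.53) = 19.0 × 1.001179 = 19.0224
Index = Σ wᵢ·(p₁ᵢ/p₀ᵢ) = 3.4795 + 32.6684 + 12.4001 + 22.4409 + 18.8335 + 19.0224 = 108.8448

108.84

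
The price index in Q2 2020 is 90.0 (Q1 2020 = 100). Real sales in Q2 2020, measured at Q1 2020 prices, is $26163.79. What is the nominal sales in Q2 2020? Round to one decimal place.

23547.4

Nominal = Real × (Index/100) = 26163.79 × (90.0/100)
        = 26163.79 × 0.900 = 23547.4110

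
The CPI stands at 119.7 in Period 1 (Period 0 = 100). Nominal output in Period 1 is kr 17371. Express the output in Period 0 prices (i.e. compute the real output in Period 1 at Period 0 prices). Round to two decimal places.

Real = Nominal ÷ (Index/100) = 17371 ÷ (119.7/100)
     = 17371 ÷ 1.197 = 14512.1136

14512.11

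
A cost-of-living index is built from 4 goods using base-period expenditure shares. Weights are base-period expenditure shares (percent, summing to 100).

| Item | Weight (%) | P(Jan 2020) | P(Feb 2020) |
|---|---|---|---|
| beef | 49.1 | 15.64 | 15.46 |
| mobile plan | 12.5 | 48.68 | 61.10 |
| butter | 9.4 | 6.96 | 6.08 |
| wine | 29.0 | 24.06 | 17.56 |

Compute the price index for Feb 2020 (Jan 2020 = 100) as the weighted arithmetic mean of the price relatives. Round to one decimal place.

beef: 49.1 × (15.46/15.64) = 49.1 × 0.988491 = 48.5349
mobile plan: 12.5 × (61.10/48.68) = 12.5 × 1.255136 = 15.6892
butter: 9.4 × (6.08/6.96) = 9.4 × 0.873563 = 8.2115
wine: 29.0 × (17.56/24.06) = 29.0 × 0.729842 = 21.1654
Index = Σ wᵢ·(p₁ᵢ/p₀ᵢ) = 48.5349 + 15.6892 + 8.2115 + 21.1654 = 93.6010

93.6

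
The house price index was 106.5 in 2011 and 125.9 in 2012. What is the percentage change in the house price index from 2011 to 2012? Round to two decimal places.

Change = (125.9 − 106.5) / 106.5 × 100
       = 19.4 / 106.5 × 100 = 18.2160%

18.22%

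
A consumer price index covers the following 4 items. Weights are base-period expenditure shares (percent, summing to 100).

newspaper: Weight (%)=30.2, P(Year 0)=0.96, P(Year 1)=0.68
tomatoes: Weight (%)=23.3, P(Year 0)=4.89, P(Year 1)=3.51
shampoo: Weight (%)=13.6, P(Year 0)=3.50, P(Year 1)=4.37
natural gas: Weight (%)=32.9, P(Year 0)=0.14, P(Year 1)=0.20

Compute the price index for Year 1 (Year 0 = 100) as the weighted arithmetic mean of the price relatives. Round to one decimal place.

102.1

newspaper: 30.2 × (0.68/0.96) = 30.2 × 0.708333 = 21.3917
tomatoes: 23.3 × (3.51/4.89) = 23.3 × 0.717791 = 16.7245
shampoo: 13.6 × (4.37/3.50) = 13.6 × 1.248571 = 16.9806
natural gas: 32.9 × (0.20/0.14) = 32.9 × 1.428571 = 47.0000
Index = Σ wᵢ·(p₁ᵢ/p₀ᵢ) = 21.3917 + 16.7245 + 16.9806 + 47.0000 = 102.0968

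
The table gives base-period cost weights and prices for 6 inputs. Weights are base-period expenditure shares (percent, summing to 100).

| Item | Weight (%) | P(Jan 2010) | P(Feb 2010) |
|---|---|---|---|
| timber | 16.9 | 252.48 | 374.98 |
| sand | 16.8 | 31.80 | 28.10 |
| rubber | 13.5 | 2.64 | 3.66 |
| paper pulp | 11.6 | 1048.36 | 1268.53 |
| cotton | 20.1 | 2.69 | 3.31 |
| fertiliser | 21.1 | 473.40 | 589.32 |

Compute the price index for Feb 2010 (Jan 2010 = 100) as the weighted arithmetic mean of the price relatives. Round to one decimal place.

timber: 16.9 × (374.98/252.48) = 16.9 × 1.485187 = 25.0997
sand: 16.8 × (28.10/31.80) = 16.8 × 0.883648 = 14.8453
rubber: 13.5 × (3.66/2.64) = 13.5 × 1.386364 = 18.7159
paper pulp: 11.6 × (1268.53/1048.36) = 11.6 × 1.210014 = 14.0362
cotton: 20.1 × (3.31/2.69) = 20.1 × 1.230483 = 24.7327
fertiliser: 21.1 × (589.32/473.40) = 21.1 × 1.244867 = 26.2667
Index = Σ wᵢ·(p₁ᵢ/p₀ᵢ) = 25.0997 + 14.8453 + 18.7159 + 14.0362 + 24.7327 + 26.2667 = 123.6964

123.7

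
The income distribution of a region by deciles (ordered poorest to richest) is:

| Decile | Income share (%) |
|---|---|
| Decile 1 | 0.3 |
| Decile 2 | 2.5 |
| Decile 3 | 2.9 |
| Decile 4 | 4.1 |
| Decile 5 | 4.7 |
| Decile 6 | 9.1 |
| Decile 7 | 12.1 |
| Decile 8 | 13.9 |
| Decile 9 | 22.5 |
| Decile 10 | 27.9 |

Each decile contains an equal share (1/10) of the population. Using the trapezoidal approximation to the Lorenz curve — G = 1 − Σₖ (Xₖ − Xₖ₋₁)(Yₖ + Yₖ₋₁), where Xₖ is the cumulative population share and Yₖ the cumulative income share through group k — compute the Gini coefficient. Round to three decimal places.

0.472

Cumulative income shares Yₖ: 0.0030, 0.0280, 0.0570, 0.0980, 0.1450, 0.2360, 0.3570, 0.4960, 0.7210, 1.0000
Σ (Xₖ−Xₖ₋₁)(Yₖ+Yₖ₋₁) = (1/10)(0.0030+0.0000) + (1/10)(0.0280+0.0030) + (1/10)(0.0570+0.0280) + (1/10)(0.0980+0.0570) + (1/10)(0.1450+0.0980) + (1/10)(0.2360+0.1450) + (1/10)(0.3570+0.2360) + (1/10)(0.4960+0.3570) + (1/10)(0.7210+0.4960) + (1/10)(1.0000+0.7210)
  = 0.0003 + 0.0031 + 0.0085 + 0.0155 + 0.0243 + 0.0381 + 0.0593 + 0.0853 + 0.1217 + 0.1721 = 0.5282
G = 1 − 0.5282 = 0.4718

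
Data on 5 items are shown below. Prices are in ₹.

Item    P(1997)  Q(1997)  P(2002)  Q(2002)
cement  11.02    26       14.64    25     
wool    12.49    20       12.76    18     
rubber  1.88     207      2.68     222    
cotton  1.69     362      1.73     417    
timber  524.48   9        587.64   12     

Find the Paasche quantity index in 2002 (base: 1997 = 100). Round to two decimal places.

Paasche quantity index uses current-period prices as weights.
ΣP(2002)·Q(2002) = 14.64×25 + 12.76×18 + 2.68×222 + 1.73×417 + 587.64×12 = 366 + 229.68 + 594.96 + 721.41 + 7051.68 = 8963.73
ΣP(2002)·Q(1997) = 14.64×26 + 12.76×20 + 2.68×207 + 1.73×362 + 587.64×9 = 380.64 + 255.2 + 554.76 + 626.26 + 5288.76 = 7105.62
Index = 8963.73 / 7105.62 × 100 = 126.1499

126.15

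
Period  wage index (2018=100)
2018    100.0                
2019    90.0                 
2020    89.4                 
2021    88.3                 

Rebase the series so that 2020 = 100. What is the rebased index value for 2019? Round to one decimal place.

100.7

Rebased(2019) = 90.0 / 89.4 × 100 = 100.6711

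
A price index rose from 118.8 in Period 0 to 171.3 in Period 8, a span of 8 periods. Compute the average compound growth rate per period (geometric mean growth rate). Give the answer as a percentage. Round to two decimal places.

Growth factor = (171.3/118.8)^(1/8) = (1.441919)^(1/8) = 1.046809
Growth rate = 1.046809 − 1 = 0.046809 = 4.6809%

4.68%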